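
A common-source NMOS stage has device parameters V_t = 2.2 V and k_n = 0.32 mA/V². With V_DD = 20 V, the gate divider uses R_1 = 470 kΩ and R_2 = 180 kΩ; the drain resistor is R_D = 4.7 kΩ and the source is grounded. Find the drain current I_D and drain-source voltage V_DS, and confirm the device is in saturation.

V_G = V_DD·R_2/(R_1+R_2) = 20×180/650 = 5.54 V. With the source grounded, V_GS = V_G = 5.54 V.
Assume saturation: I_D = (k_n/2)(V_GS − V_t)² = (0.32/2)×(5.54 − 2.2)² = 0.16×3.34² = 1.78 mA.
V_DS = V_DD − I_D·R_D = 20 − 1.78×4.7 = 11.6 V.
Saturation requires V_DS ≥ V_GS − V_t = 3.34 V; 11.6 ≥ 3.34 ✓.

I_D ≈ 1.8 mA, V_DS ≈ 12 V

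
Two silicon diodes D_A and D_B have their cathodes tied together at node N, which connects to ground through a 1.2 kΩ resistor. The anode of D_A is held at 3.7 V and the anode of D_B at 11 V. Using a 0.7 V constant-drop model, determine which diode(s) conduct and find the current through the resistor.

Assume both conduct. Then node N would need to be at both 3.7−0.7 = 3 V and 11−0.7 = 10.3 V, which is impossible.
Assume only D_B conducts: V_N = 11 − 0.7 = 10.3 V, so I_R = 10.3/1.2 = 8.58 mA.
Check D_A: its anode-to-cathode voltage is 3.7 − 10.3 = -6.6 V < 0.7 V, so it is off. The assumption is consistent.

Only D_B conducts; I_R ≈ 8.6 mA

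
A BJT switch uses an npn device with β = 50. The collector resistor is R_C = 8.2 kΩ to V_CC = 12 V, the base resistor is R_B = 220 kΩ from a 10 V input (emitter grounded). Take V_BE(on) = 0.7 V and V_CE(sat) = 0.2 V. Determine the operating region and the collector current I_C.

saturation; I_C ≈ 1.4 mA

Assume active: I_B = (10 − 0.7)/220 = 0.0423 mA, giving I_C = β·I_B = 2.11 mA.
But then V_CE = 12 − 2.11×8.2 = -5.33 V < V_CE(sat) = 0.2 V — impossible in the active region.
So the transistor is saturated. With V_CE = 0.2 V, I_C = (V_CC − 0.2)/R_C = 11.8/8.2 = 1.44 mA.
Check: β·I_B = 2.11 mA > I_C = 1.44 mA, confirming saturation.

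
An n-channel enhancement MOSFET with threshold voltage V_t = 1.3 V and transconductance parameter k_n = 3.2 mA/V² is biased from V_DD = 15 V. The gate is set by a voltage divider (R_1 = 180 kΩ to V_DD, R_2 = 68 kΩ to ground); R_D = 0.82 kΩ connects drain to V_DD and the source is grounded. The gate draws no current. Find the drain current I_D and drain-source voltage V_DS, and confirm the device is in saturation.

I_D ≈ 13 mA, V_DS ≈ 4.6 V

V_G = V_DD·R_2/(R_1+R_2) = 15×68/248 = 4.11 V. With the source grounded, V_GS = V_G = 4.11 V.
Assume saturation: I_D = (k_n/2)(V_GS − V_t)² = (3.2/2)×(4.11 − 1.3)² = 1.6×2.81² = 12.7 mA.
V_DS = V_DD − I_D·R_D = 15 − 12.7×0.82 = 4.62 V.
Saturation requires V_DS ≥ V_GS − V_t = 2.81 V; 4.62 ≥ 2.81 ✓.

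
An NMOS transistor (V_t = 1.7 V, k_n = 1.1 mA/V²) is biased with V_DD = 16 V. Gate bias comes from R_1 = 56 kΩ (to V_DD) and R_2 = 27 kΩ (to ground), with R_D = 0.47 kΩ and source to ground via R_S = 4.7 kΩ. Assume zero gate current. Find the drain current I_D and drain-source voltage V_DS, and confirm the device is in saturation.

I_D ≈ 0.54 mA, V_DS ≈ 13 V

V_G = V_DD·R_2/(R_1+R_2) = 16×27/83 = 5.2 V.
Assume saturation: I_D = (k_n/2)(V_GS − V_t)² with V_GS = V_G − I_D·R_S = 5.2 − 4.7·I_D.
Substituting gives 12.1·I_D² − 19.1·I_D + 6.76 = 0, with roots I_D = 0.536 or 1.04 mA.
The root I_D = 1.04 mA gives V_GS = 0.326 V ≤ V_t, so take I_D = 0.536 mA.
Then V_GS = 2.69 V and V_DS = V_DD − I_D(R_D+R_S) = 16 − 0.536×5.17 = 13.2 V.
Saturation requires V_DS ≥ V_GS − V_t = 0.987 V; 13.2 ≥ 0.987 ✓.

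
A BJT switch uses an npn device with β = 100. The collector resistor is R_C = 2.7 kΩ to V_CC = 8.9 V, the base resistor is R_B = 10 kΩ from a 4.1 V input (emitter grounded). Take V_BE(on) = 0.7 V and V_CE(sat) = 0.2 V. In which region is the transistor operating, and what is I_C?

Assume active: I_B = (4.1 − 0.7)/10 = 0.34 mA, giving I_C = β·I_B = 34 mA.
But then V_CE = 8.9 − 34×2.7 = -82.9 V < V_CE(sat) = 0.2 V — impossible in the active region.
So the transistor is saturated. With V_CE = 0.2 V, I_C = (V_CC − 0.2)/R_C = 8.7/2.7 = 3.22 mA.
Check: β·I_B = 34 mA > I_C = 3.22 mA, confirming saturation.

saturation; I_C ≈ 3.2 mA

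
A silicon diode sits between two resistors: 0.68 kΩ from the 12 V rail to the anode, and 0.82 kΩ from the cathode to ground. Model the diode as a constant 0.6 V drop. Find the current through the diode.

The two resistors are in series with the diode, so KVL gives 12 = I·0.68 + 0.6 + I·0.82.
I = (12 − 0.6) / (0.68 + 0.82) kΩ = 11.4 / 1.5 = 7.6 mA.

I ≈ 7.6 mA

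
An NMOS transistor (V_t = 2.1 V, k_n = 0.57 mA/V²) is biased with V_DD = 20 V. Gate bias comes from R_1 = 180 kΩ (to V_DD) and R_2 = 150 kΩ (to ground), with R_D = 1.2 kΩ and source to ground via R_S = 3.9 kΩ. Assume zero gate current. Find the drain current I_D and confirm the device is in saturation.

V_G = V_DD·R_2/(R_1+R_2) = 20×150/330 = 9.09 V.
Assume saturation: I_D = (k_n/2)(V_GS − V_t)² with V_GS = V_G − I_D·R_S = 9.09 − 3.9·I_D.
Substituting gives 4.33·I_D² − 16.5·I_D + 13.9 = 0, with roots I_D = 1.25 or 2.56 mA.
The root I_D = 2.56 mA gives V_GS = -0.898 V ≤ V_t, so take I_D = 1.25 mA.
Then V_GS = 4.2 V and V_DS = V_DD − I_D(R_D+R_S) = 20 − 1.25×5.1 = 13.6 V.
Saturation requires V_DS ≥ V_GS − V_t = 2.1 V; 13.6 ≥ 2.1 ✓.

I_D ≈ 1.3 mA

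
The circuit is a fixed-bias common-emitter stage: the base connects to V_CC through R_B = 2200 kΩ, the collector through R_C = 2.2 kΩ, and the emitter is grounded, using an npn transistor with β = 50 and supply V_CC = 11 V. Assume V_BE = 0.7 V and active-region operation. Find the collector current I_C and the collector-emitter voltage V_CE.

I_C ≈ 0.23 mA, V_CE ≈ 10 V

Base loop: V_CC = I_B·R_B + V_BE, so I_B = (11 − 0.7)/2200 kΩ = 0.00468 mA.
In the active region I_C = β·I_B = 50 × 0.00468 = 0.234 mA.
Collector loop: V_CE = V_CC − I_C·R_C = 11 − 0.234×2.2 = 10.5 V.
Since V_CE = 10.5 V > V_CE(sat) ≈ 0.2 V, the transistor is in the active region as assumed.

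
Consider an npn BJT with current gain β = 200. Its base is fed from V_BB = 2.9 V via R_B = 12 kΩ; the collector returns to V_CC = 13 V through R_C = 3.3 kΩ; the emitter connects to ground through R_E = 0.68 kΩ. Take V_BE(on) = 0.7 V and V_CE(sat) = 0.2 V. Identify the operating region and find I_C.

Assume active. Base-emitter loop: I_B = (V_BB − V_BE)/(R_B + (β+1)R_E) = (2.9 − 0.7)/(12 + 201×0.68) = 0.0148 mA.
I_C = β·I_B = 200×0.0148 = 2.96 mA.
V_CE = V_CC − I_C·R_C − I_E·R_E = 13 − 2.96×3.3 − 2.97×0.68 = 1.21 V > V_CE(sat), so the active-region assumption holds.

active; I_C ≈ 3 mA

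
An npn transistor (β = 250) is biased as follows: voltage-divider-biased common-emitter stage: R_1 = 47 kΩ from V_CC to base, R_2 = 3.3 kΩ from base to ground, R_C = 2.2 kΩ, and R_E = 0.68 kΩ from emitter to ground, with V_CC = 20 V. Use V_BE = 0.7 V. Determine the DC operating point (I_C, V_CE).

Thevenize the base divider: V_Th = V_CC·R_2/(R_1+R_2) = 20×3.3/50.3 = 1.31 V, R_Th = R_1‖R_2 = 3.08 kΩ.
Base-emitter loop: V_Th = I_B·R_Th + V_BE + (β+1)I_B·R_E, so I_B = (1.31 − 0.7) / (3.08 + 251×0.68) = 0.00352 mA.
I_C = β·I_B = 250×0.00352 = 0.881 mA, and I_E = (β+1)I_B = 0.884 mA.
V_CE = V_CC − I_C·R_C − I_E·R_E = 20 − 0.881×2.2 − 0.884×0.68 = 17.5 V.
V_CE = 17.5 V > 0.2 V confirms active-region operation.

I_C ≈ 0.88 mA, V_CE ≈ 17 V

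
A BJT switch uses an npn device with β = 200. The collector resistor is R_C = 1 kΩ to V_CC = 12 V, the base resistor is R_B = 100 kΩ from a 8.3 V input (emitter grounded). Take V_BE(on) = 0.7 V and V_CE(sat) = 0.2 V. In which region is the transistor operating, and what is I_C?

saturation; I_C ≈ 12 mA

Assume active: I_B = (8.3 − 0.7)/100 = 0.076 mA, giving I_C = β·I_B = 15.2 mA.
But then V_CE = 12 − 15.2×1 = -3.2 V < V_CE(sat) = 0.2 V — impossible in the active region.
So the transistor is saturated. With V_CE = 0.2 V, I_C = (V_CC − 0.2)/R_C = 11.8/1 = 11.8 mA.
Check: β·I_B = 15.2 mA > I_C = 11.8 mA, confirming saturation.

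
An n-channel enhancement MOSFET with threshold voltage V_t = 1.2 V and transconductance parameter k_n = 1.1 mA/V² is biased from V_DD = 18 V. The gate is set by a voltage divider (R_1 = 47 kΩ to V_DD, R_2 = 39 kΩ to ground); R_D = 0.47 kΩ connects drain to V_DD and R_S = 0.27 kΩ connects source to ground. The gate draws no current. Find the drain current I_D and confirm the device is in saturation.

I_D ≈ 10 mA

V_G = V_DD·R_2/(R_1+R_2) = 18×39/86 = 8.16 V.
Assume saturation: I_D = (k_n/2)(V_GS − V_t)² with V_GS = V_G − I_D·R_S = 8.16 − 0.27·I_D.
Substituting gives 0.0401·I_D² − 3.07·I_D + 26.7 = 0, with roots I_D = 10 or 66.5 mA.
The root I_D = 66.5 mA gives V_GS = -9.8 V ≤ V_t, so take I_D = 10 mA.
Then V_GS = 5.46 V and V_DS = V_DD − I_D(R_D+R_S) = 18 − 10×0.74 = 10.6 V.
Saturation requires V_DS ≥ V_GS − V_t = 4.26 V; 10.6 ≥ 4.26 ✓.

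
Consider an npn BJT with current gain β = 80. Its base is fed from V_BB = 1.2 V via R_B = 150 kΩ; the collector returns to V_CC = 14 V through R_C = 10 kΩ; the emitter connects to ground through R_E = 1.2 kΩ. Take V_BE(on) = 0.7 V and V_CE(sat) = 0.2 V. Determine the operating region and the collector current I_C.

active; I_C ≈ 0.16 mA

Assume active. Base-emitter loop: I_B = (V_BB − V_BE)/(R_B + (β+1)R_E) = (1.2 − 0.7)/(150 + 81×1.2) = 0.00202 mA.
I_C = β·I_B = 80×0.00202 = 0.162 mA.
V_CE = V_CC − I_C·R_C − I_E·R_E = 14 − 0.162×10 − 0.164×1.2 = 12.2 V > V_CE(sat), so the active-region assumption holds.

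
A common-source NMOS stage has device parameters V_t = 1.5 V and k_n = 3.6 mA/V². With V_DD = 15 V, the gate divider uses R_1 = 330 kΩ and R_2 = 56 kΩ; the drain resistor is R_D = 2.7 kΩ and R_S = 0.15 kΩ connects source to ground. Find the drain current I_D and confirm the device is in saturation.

V_G = V_DD·R_2/(R_1+R_2) = 15×56/386 = 2.18 V.
Assume saturation: I_D = (k_n/2)(V_GS − V_t)² with V_GS = V_G − I_D·R_S = 2.18 − 0.15·I_D.
Substituting gives 0.0405·I_D² − 1.37·I_D + 0.823 = 0, with roots I_D = 0.614 or 33.1 mA.
The root I_D = 33.1 mA gives V_GS = -2.79 V ≤ V_t, so take I_D = 0.614 mA.
Then V_GS = 2.08 V and V_DS = V_DD − I_D(R_D+R_S) = 15 − 0.614×2.85 = 13.3 V.
Saturation requires V_DS ≥ V_GS − V_t = 0.584 V; 13.3 ≥ 0.584 ✓.

I_D ≈ 0.61 mA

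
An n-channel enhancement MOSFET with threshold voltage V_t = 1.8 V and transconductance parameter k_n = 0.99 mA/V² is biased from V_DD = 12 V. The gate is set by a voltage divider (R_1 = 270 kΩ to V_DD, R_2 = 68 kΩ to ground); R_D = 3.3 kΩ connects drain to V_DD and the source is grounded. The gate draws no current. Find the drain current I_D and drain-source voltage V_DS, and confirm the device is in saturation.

V_G = V_DD·R_2/(R_1+R_2) = 12×68/338 = 2.41 V. With the source grounded, V_GS = V_G = 2.41 V.
Assume saturation: I_D = (k_n/2)(V_GS − V_t)² = (0.99/2)×(2.41 − 1.8)² = 0.495×0.614² = 0.187 mA.
V_DS = V_DD − I_D·R_D = 12 − 0.187×3.3 = 11.4 V.
Saturation requires V_DS ≥ V_GS − V_t = 0.614 V; 11.4 ≥ 0.614 ✓.

I_D ≈ 0.19 mA, V_DS ≈ 11 V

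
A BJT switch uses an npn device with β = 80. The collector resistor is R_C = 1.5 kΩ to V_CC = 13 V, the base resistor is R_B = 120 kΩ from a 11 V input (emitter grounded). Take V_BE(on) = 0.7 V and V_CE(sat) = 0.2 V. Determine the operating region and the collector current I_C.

Assume active. Base-emitter loop: I_B = (V_BB − V_BE)/R_B = (11 − 0.7)/120 = 0.0858 mA.
I_C = β·I_B = 80×0.0858 = 6.87 mA.
V_CE = V_CC − I_C·R_C = 13 − 6.87×1.5 = 2.7 V > V_CE(sat), so the active-region assumption holds.

active; I_C ≈ 6.9 mA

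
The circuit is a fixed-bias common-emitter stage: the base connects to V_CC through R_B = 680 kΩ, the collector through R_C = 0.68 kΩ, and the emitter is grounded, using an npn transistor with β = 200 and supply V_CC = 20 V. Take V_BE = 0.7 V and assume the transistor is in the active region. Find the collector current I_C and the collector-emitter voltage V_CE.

Base loop: V_CC = I_B·R_B + V_BE, so I_B = (20 − 0.7)/680 kΩ = 0.0284 mA.
In the active region I_C = β·I_B = 200 × 0.0284 = 5.68 mA.
Collector loop: V_CE = V_CC − I_C·R_C = 20 − 5.68×0.68 = 16.1 V.
Since V_CE = 16.1 V > V_CE(sat) ≈ 0.2 V, the transistor is in the active region as assumed.

I_C ≈ 5.7 mA, V_CE ≈ 16 V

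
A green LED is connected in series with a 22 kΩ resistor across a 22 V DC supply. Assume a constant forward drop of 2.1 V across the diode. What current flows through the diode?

I ≈ 0.9 mA

KVL around the loop: 22 = V_D + I·R = 2.1 + I × 22 kΩ.
So I = (22 − 2.1) / 22 kΩ = 19.9 / 22 = 0.905 mA.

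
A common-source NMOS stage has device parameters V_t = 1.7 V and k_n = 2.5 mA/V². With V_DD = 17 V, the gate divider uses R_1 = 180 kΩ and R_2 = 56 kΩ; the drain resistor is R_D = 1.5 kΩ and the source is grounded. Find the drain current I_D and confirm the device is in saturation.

I_D ≈ 6.8 mA

V_G = V_DD·R_2/(R_1+R_2) = 17×56/236 = 4.03 V. With the source grounded, V_GS = V_G = 4.03 V.
Assume saturation: I_D = (k_n/2)(V_GS − V_t)² = (2.5/2)×(4.03 − 1.7)² = 1.25×2.33² = 6.81 mA.
V_DS = V_DD − I_D·R_D = 17 − 6.81×1.5 = 6.79 V.
Saturation requires V_DS ≥ V_GS − V_t = 2.33 V; 6.79 ≥ 2.33 ✓.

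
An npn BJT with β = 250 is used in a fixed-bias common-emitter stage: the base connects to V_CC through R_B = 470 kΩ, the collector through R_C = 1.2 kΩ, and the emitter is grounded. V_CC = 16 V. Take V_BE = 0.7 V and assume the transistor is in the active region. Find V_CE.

Base loop: V_CC = I_B·R_B + V_BE, so I_B = (16 − 0.7)/470 kΩ = 0.0326 mA.
In the active region I_C = β·I_B = 250 × 0.0326 = 8.14 mA.
Collector loop: V_CE = V_CC − I_C·R_C = 16 − 8.14×1.2 = 6.23 V.
Since V_CE = 6.23 V > V_CE(sat) ≈ 0.2 V, the transistor is in the active region as assumed.

V_CE ≈ 6.2 V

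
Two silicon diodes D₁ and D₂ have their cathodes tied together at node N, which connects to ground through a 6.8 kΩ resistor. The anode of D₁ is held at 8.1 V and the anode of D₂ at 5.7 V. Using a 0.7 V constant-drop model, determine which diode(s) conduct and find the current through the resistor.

Only D₁ conducts; I_R ≈ 1.1 mA

Assume both conduct. Then node N would need to be at both 8.1−0.7 = 7.4 V and 5.7−0.7 = 5 V, which is impossible.
Assume only D₁ conducts: V_N = 8.1 − 0.7 = 7.4 V, so I_R = 7.4/6.8 = 1.09 mA.
Check D₂: its anode-to-cathode voltage is 5.7 − 7.4 = -1.7 V < 0.7 V, so it is off. The assumption is consistent.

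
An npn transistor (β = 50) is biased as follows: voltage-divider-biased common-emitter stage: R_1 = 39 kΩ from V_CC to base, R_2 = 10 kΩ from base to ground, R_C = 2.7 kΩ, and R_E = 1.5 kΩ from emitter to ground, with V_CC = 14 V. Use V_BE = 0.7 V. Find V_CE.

Thevenize the base divider: V_Th = V_CC·R_2/(R_1+R_2) = 14×10/49 = 2.86 V, R_Th = R_1‖R_2 = 7.96 kΩ.
Base-emitter loop: V_Th = I_B·R_Th + V_BE + (β+1)I_B·R_E, so I_B = (2.86 − 0.7) / (7.96 + 51×1.5) = 0.0255 mA.
I_C = β·I_B = 50×0.0255 = 1.28 mA, and I_E = (β+1)I_B = 1.3 mA.
V_CE = V_CC − I_C·R_C − I_E·R_E = 14 − 1.28×2.7 − 1.3×1.5 = 8.6 V.
V_CE = 8.6 V > 0.2 V confirms active-region operation.

V_CE ≈ 8.6 V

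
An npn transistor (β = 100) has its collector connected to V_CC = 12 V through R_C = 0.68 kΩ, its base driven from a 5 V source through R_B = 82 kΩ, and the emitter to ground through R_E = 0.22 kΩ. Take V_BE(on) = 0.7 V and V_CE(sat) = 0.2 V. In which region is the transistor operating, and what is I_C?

Assume active. Base-emitter loop: I_B = (V_BB − V_BE)/(R_B + (β+1)R_E) = (5 − 0.7)/(82 + 101×0.22) = 0.0413 mA.
I_C = β·I_B = 100×0.0413 = 4.13 mA.
V_CE = V_CC − I_C·R_C − I_E·R_E = 12 − 4.13×0.68 − 4.17×0.22 = 8.28 V > V_CE(sat), so the active-region assumption holds.

active; I_C ≈ 4.1 mA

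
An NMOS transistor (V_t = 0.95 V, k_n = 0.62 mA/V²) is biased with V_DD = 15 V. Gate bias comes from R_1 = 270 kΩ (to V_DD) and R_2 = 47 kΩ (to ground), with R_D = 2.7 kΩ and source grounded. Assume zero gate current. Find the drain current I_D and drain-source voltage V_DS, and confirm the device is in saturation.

V_G = V_DD·R_2/(R_1+R_2) = 15×47/317 = 2.22 V. With the source grounded, V_GS = V_G = 2.22 V.
Assume saturation: I_D = (k_n/2)(V_GS − V_t)² = (0.62/2)×(2.22 − 0.95)² = 0.31×1.27² = 0.503 mA.
V_DS = V_DD − I_D·R_D = 15 − 0.503×2.7 = 13.6 V.
Saturation requires V_DS ≥ V_GS − V_t = 1.27 V; 13.6 ≥ 1.27 ✓.

I_D ≈ 0.5 mA, V_DS ≈ 14 V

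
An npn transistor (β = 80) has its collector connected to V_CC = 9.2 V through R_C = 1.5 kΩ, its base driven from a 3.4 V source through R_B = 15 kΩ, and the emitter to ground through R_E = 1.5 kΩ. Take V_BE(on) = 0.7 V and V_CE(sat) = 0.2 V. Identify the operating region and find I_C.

Assume active. Base-emitter loop: I_B = (V_BB − V_BE)/(R_B + (β+1)R_E) = (3.4 − 0.7)/(15 + 81×1.5) = 0.0198 mA.
I_C = β·I_B = 80×0.0198 = 1.58 mA.
V_CE = V_CC − I_C·R_C − I_E·R_E = 9.2 − 1.58×1.5 − 1.6×1.5 = 4.42 V > V_CE(sat), so the active-region assumption holds.

active; I_C ≈ 1.6 mA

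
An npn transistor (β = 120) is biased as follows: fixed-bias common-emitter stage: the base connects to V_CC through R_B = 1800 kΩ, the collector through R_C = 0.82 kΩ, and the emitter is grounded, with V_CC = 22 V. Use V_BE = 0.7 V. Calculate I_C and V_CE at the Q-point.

I_C ≈ 1.4 mA, V_CE ≈ 21 V

Base loop: V_CC = I_B·R_B + V_BE, so I_B = (22 − 0.7)/1800 kΩ = 0.0118 mA.
In the active region I_C = β·I_B = 120 × 0.0118 = 1.42 mA.
Collector loop: V_CE = V_CC − I_C·R_C = 22 − 1.42×0.82 = 20.8 V.
Since V_CE = 20.8 V > V_CE(sat) ≈ 0.2 V, the transistor is in the active region as assumed.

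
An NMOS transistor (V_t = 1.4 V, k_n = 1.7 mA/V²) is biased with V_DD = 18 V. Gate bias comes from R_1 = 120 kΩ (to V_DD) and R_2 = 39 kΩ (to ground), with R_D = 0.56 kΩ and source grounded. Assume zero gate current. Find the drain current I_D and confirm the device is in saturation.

I_D ≈ 7.7 mA

V_G = V_DD·R_2/(R_1+R_2) = 18×39/159 = 4.42 V. With the source grounded, V_GS = V_G = 4.42 V.
Assume saturation: I_D = (k_n/2)(V_GS − V_t)² = (1.7/2)×(4.42 − 1.4)² = 0.85×3.02² = 7.73 mA.
V_DS = V_DD − I_D·R_D = 18 − 7.73×0.56 = 13.7 V.
Saturation requires V_DS ≥ V_GS − V_t = 3.02 V; 13.7 ≥ 3.02 ✓.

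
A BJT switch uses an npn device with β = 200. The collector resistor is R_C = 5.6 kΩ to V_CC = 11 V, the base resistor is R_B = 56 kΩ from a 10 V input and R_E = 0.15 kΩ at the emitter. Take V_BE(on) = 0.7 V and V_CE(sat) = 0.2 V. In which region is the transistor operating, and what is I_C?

saturation; I_C ≈ 1.9 mA

Assume active: I_B = (10 − 0.7)/(56 + 201×0.15) = 0.108 mA, I_C = β·I_B = 21.6 mA.
Then V_CE = 11 − 21.6×5.6 − 21.7×0.15 = -113 V < 0.2 V — the active assumption fails.
Re-solve with V_CE = 0.2 V. KCL at the emitter: V_E/R_E = (V_BB−0.7−V_E)/R_B + (V_CC−0.2−V_E)/R_C, giving V_E = 0.305 V.
I_C = (V_CC − 0.2 − V_E)/R_C = (10.8 − 0.305)/5.6 = 1.87 mA.
Check: I_B = (9.3 − 0.305)/56 = 0.161 mA, and β·I_B = 32.1 mA > I_C, confirming saturation.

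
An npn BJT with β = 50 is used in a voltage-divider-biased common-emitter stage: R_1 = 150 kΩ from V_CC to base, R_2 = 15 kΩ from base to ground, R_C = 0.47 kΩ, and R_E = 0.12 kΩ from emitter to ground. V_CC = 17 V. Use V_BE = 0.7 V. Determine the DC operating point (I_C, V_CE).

Thevenize the base divider: V_Th = V_CC·R_2/(R_1+R_2) = 17×15/165 = 1.55 V, R_Th = R_1‖R_2 = 13.6 kΩ.
Base-emitter loop: V_Th = I_B·R_Th + V_BE + (β+1)I_B·R_E, so I_B = (1.55 − 0.7) / (13.6 + 51×0.12) = 0.0428 mA.
I_C = β·I_B = 50×0.0428 = 2.14 mA, and I_E = (β+1)I_B = 2.18 mA.
V_CE = V_CC − I_C·R_C − I_E·R_E = 17 − 2.14×0.47 − 2.18×0.12 = 15.7 V.
V_CE = 15.7 V > 0.2 V confirms active-region operation.

I_C ≈ 2.1 mA, V_CE ≈ 16 V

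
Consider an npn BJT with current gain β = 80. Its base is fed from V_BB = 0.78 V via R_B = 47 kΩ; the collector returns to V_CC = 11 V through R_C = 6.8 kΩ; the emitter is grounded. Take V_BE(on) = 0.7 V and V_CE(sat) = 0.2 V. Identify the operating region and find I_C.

active; I_C ≈ 0.14 mA

Assume active. Base-emitter loop: I_B = (V_BB − V_BE)/R_B = (0.78 − 0.7)/47 = 0.0017 mA.
I_C = β·I_B = 80×0.0017 = 0.136 mA.
V_CE = V_CC − I_C·R_C = 11 − 0.136×6.8 = 10.1 V > V_CE(sat), so the active-region assumption holds.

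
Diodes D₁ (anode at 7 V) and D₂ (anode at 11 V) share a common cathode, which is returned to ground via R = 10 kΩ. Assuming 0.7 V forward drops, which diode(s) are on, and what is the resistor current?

Only D₂ conducts; I_R ≈ 1 mA

Assume both conduct. Then node N would need to be at both 7−0.7 = 6.3 V and 11−0.7 = 10.3 V, which is impossible.
Assume only D₂ conducts: V_N = 11 − 0.7 = 10.3 V, so I_R = 10.3/10 = 1.03 mA.
Check D₁: its anode-to-cathode voltage is 7 − 10.3 = -3.3 V < 0.7 V, so it is off. The assumption is consistent.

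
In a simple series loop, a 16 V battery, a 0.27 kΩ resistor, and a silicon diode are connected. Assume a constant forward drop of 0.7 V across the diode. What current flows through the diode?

KVL around the loop: 16 = V_D + I·R = 0.7 + I × 0.27 kΩ.
So I = (16 − 0.7) / 0.27 kΩ = 15.3 / 0.27 = 56.7 mA.

I ≈ 57 mA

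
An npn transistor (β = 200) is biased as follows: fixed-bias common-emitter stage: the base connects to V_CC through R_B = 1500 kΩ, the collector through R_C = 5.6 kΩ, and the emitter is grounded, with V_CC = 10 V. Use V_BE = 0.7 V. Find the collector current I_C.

Base loop: V_CC = I_B·R_B + V_BE, so I_B = (10 − 0.7)/1500 kΩ = 0.0062 mA.
In the active region I_C = β·I_B = 200 × 0.0062 = 1.24 mA.
Collector loop: V_CE = V_CC − I_C·R_C = 10 − 1.24×5.6 = 3.06 V.
Since V_CE = 3.06 V > V_CE(sat) ≈ 0.2 V, the transistor is in the active region as assumed.

I_C ≈ 1.2 mA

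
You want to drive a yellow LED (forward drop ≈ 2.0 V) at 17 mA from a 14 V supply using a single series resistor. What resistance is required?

The resistor drops V_S − V_D = 14 − 2.0 = 12 V at 17 mA.
R = 12 V / 17 mA = 0.706 kΩ.

R ≈ 0.71 kΩ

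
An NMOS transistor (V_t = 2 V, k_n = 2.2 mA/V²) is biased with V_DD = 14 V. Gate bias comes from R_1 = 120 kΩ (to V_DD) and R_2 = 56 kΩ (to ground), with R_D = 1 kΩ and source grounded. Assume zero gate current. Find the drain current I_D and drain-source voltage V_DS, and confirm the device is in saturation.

V_G = V_DD·R_2/(R_1+R_2) = 14×56/176 = 4.45 V. With the source grounded, V_GS = V_G = 4.45 V.
Assume saturation: I_D = (k_n/2)(V_GS − V_t)² = (2.2/2)×(4.45 − 2)² = 1.1×2.45² = 6.63 mA.
V_DS = V_DD − I_D·R_D = 14 − 6.63×1 = 7.37 V.
Saturation requires V_DS ≥ V_GS − V_t = 2.45 V; 7.37 ≥ 2.45 ✓.

I_D ≈ 6.6 mA, V_DS ≈ 7.4 V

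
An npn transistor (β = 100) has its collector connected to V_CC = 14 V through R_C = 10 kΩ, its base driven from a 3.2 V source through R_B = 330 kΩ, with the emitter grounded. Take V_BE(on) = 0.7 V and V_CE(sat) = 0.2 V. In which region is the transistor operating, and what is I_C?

Assume active. Base-emitter loop: I_B = (V_BB − V_BE)/R_B = (3.2 − 0.7)/330 = 0.00758 mA.
I_C = β·I_B = 100×0.00758 = 0.758 mA.
V_CE = V_CC − I_C·R_C = 14 − 0.758×10 = 6.42 V > V_CE(sat), so the active-region assumption holds.

active; I_C ≈ 0.76 mA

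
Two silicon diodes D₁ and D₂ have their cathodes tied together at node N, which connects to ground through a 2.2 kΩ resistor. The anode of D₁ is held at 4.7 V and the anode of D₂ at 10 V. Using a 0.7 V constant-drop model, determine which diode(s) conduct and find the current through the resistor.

Only D₂ conducts; I_R ≈ 4.2 mA

Assume both conduct. Then node N would need to be at both 4.7−0.7 = 4 V and 10−0.7 = 9.3 V, which is impossible.
Assume only D₂ conducts: V_N = 10 − 0.7 = 9.3 V, so I_R = 9.3/2.2 = 4.23 mA.
Check D₁: its anode-to-cathode voltage is 4.7 − 9.3 = -4.6 V < 0.7 V, so it is off. The assumption is consistent.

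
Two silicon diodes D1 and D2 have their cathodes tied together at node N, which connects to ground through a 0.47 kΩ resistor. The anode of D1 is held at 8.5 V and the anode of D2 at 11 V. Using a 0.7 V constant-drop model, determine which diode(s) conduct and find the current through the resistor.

Assume both conduct. Then node N would need to be at both 8.5−0.7 = 7.8 V and 11−0.7 = 10.3 V, which is impossible.
Assume only D2 conducts: V_N = 11 − 0.7 = 10.3 V, so I_R = 10.3/0.47 = 21.9 mA.
Check D1: its anode-to-cathode voltage is 8.5 − 10.3 = -1.8 V < 0.7 V, so it is off. The assumption is consistent.

Only D2 conducts; I_R ≈ 22 mA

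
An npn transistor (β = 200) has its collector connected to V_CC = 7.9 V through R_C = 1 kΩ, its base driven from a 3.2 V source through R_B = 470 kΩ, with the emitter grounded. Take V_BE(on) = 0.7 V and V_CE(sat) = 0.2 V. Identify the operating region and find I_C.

Assume active. Base-emitter loop: I_B = (V_BB − V_BE)/R_B = (3.2 − 0.7)/470 = 0.00532 mA.
I_C = β·I_B = 200×0.00532 = 1.06 mA.
V_CE = V_CC − I_C·R_C = 7.9 − 1.06×1 = 6.84 V > V_CE(sat), so the active-region assumption holds.

active; I_C ≈ 1.1 mA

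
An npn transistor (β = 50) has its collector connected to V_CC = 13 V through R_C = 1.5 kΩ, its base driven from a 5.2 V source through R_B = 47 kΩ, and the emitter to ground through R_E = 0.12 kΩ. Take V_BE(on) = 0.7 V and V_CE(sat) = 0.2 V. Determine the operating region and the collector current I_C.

Assume active. Base-emitter loop: I_B = (V_BB − V_BE)/(R_B + (β+1)R_E) = (5.2 − 0.7)/(47 + 51×0.12) = 0.0847 mA.
I_C = β·I_B = 50×0.0847 = 4.24 mA.
V_CE = V_CC − I_C·R_C − I_E·R_E = 13 − 4.24×1.5 − 4.32×0.12 = 6.13 V > V_CE(sat), so the active-region assumption holds.

active; I_C ≈ 4.2 mA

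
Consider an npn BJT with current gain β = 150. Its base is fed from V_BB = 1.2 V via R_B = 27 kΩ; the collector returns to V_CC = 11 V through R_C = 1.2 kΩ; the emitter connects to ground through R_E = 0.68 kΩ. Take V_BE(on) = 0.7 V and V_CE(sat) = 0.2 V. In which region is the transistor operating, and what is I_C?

Assume active. Base-emitter loop: I_B = (V_BB − V_BE)/(R_B + (β+1)R_E) = (1.2 − 0.7)/(27 + 151×0.68) = 0.00386 mA.
I_C = β·I_B = 150×0.00386 = 0.578 mA.
V_CE = V_CC − I_C·R_C − I_E·R_E = 11 − 0.578×1.2 − 0.582×0.68 = 9.91 V > V_CE(sat), so the active-region assumption holds.

active; I_C ≈ 0.58 mA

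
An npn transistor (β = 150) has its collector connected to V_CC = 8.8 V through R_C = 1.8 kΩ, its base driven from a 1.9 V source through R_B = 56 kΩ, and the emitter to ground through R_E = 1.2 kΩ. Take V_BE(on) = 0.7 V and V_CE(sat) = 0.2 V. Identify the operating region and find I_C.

active; I_C ≈ 0.76 mA

Assume active. Base-emitter loop: I_B = (V_BB − V_BE)/(R_B + (β+1)R_E) = (1.9 − 0.7)/(56 + 151×1.2) = 0.00506 mA.
I_C = β·I_B = 150×0.00506 = 0.759 mA.
V_CE = V_CC − I_C·R_C − I_E·R_E = 8.8 − 0.759×1.8 − 0.764×1.2 = 6.52 V > V_CE(sat), so the active-region assumption holds.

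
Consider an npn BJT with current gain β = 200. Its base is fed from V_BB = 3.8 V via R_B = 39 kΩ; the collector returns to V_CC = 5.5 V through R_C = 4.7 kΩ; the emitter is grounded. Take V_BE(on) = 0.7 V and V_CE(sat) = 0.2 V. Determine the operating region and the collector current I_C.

Assume active: I_B = (3.8 − 0.7)/39 = 0.0795 mA, giving I_C = β·I_B = 15.9 mA.
But then V_CE = 5.5 − 15.9×4.7 = -69.2 V < V_CE(sat) = 0.2 V — impossible in the active region.
So the transistor is saturated. With V_CE = 0.2 V, I_C = (V_CC − 0.2)/R_C = 5.3/4.7 = 1.13 mA.
Check: β·I_B = 15.9 mA > I_C = 1.13 mA, confirming saturation.

saturation; I_C ≈ 1.1 mA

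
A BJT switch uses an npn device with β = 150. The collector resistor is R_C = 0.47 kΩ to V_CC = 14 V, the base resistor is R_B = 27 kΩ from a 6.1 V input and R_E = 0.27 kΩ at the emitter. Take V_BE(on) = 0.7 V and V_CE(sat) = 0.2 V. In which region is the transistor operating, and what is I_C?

Assume active. Base-emitter loop: I_B = (V_BB − V_BE)/(R_B + (β+1)R_E) = (6.1 − 0.7)/(27 + 151×0.27) = 0.0797 mA.
I_C = β·I_B = 150×0.0797 = 12 mA.
V_CE = V_CC − I_C·R_C − I_E·R_E = 14 − 12×0.47 − 12×0.27 = 5.13 V > V_CE(sat), so the active-region assumption holds.

active; I_C ≈ 12 mA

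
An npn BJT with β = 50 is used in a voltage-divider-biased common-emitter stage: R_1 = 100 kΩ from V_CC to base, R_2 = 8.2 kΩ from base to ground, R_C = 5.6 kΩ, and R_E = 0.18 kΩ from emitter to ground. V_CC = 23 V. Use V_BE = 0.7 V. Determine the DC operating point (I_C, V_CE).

I_C ≈ 3.1 mA, V_CE ≈ 5 V

Thevenize the base divider: V_Th = V_CC·R_2/(R_1+R_2) = 23×8.2/108 = 1.74 V, R_Th = R_1‖R_2 = 7.58 kΩ.
Base-emitter loop: V_Th = I_B·R_Th + V_BE + (β+1)I_B·R_E, so I_B = (1.74 − 0.7) / (7.58 + 51×0.18) = 0.0622 mA.
I_C = β·I_B = 50×0.0622 = 3.11 mA, and I_E = (β+1)I_B = 3.17 mA.
V_CE = V_CC − I_C·R_C − I_E·R_E = 23 − 3.11×5.6 − 3.17×0.18 = 5 V.
V_CE = 5 V > 0.2 V confirms active-region operation.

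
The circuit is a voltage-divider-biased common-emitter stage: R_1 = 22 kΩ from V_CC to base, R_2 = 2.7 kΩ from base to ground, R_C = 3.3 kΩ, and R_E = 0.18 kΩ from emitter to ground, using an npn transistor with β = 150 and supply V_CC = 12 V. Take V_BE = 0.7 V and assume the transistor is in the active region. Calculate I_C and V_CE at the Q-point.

Thevenize the base divider: V_Th = V_CC·R_2/(R_1+R_2) = 12×2.7/24.7 = 1.31 V, R_Th = R_1‖R_2 = 2.4 kΩ.
Base-emitter loop: V_Th = I_B·R_Th + V_BE + (β+1)I_B·R_E, so I_B = (1.31 − 0.7) / (2.4 + 151×0.18) = 0.0207 mA.
I_C = β·I_B = 150×0.0207 = 3.1 mA, and I_E = (β+1)I_B = 3.12 mA.
V_CE = V_CC − I_C·R_C − I_E·R_E = 12 − 3.1×3.3 − 3.12×0.18 = 1.2 V.
V_CE = 1.2 V > 0.2 V confirms active-region operation.

I_C ≈ 3.1 mA, V_CE ≈ 1.2 V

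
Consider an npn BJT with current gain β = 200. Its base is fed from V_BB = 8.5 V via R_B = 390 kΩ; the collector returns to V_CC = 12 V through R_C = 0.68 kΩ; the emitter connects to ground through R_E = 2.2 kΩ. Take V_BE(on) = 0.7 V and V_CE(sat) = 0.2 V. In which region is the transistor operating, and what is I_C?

Assume active. Base-emitter loop: I_B = (V_BB − V_BE)/(R_B + (β+1)R_E) = (8.5 − 0.7)/(390 + 201×2.2) = 0.00937 mA.
I_C = β·I_B = 200×0.00937 = 1.87 mA.
V_CE = V_CC − I_C·R_C − I_E·R_E = 12 − 1.87×0.68 − 1.88×2.2 = 6.58 V > V_CE(sat), so the active-region assumption holds.

active; I_C ≈ 1.9 mA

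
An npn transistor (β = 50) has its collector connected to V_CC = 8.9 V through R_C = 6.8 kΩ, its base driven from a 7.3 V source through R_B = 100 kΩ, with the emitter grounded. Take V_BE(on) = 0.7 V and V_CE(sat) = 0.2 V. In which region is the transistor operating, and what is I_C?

Assume active: I_B = (7.3 − 0.7)/100 = 0.066 mA, giving I_C = β·I_B = 3.3 mA.
But then V_CE = 8.9 − 3.3×6.8 = -13.5 V < V_CE(sat) = 0.2 V — impossible in the active region.
So the transistor is saturated. With V_CE = 0.2 V, I_C = (V_CC − 0.2)/R_C = 8.7/6.8 = 1.28 mA.
Check: β·I_B = 3.3 mA > I_C = 1.28 mA, confirming saturation.

saturation; I_C ≈ 1.3 mA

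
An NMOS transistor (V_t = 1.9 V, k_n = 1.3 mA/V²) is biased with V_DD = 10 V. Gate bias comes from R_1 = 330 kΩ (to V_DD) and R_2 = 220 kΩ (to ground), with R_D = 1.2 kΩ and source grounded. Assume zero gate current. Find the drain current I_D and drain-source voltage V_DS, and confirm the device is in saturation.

I_D ≈ 2.9 mA, V_DS ≈ 6.6 V

V_G = V_DD·R_2/(R_1+R_2) = 10×220/550 = 4 V. With the source grounded, V_GS = V_G = 4 V.
Assume saturation: I_D = (k_n/2)(V_GS − V_t)² = (1.3/2)×(4 − 1.9)² = 0.65×2.1² = 2.87 mA.
V_DS = V_DD − I_D·R_D = 10 − 2.87×1.2 = 6.56 V.
Saturation requires V_DS ≥ V_GS − V_t = 2.1 V; 6.56 ≥ 2.1 ✓.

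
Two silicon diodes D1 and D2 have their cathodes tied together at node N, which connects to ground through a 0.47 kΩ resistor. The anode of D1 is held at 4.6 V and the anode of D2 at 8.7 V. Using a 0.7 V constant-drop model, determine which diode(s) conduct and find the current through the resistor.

Assume both conduct. Then node N would need to be at both 4.6−0.7 = 3.9 V and 8.7−0.7 = 8 V, which is impossible.
Assume only D2 conducts: V_N = 8.7 − 0.7 = 8 V, so I_R = 8/0.47 = 17 mA.
Check D1: its anode-to-cathode voltage is 4.6 − 8 = -3.4 V < 0.7 V, so it is off. The assumption is consistent.

Only D2 conducts; I_R ≈ 17 mA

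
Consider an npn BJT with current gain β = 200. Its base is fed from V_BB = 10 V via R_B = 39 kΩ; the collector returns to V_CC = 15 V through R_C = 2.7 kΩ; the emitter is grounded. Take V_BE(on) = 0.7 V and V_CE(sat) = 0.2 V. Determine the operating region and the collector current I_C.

saturation; I_C ≈ 5.5 mA

Assume active: I_B = (10 − 0.7)/39 = 0.238 mA, giving I_C = β·I_B = 47.7 mA.
But then V_CE = 15 − 47.7×2.7 = -114 V < V_CE(sat) = 0.2 V — impossible in the active region.
So the transistor is saturated. With V_CE = 0.2 V, I_C = (V_CC − 0.2)/R_C = 14.8/2.7 = 5.48 mA.
Check: β·I_B = 47.7 mA > I_C = 5.48 mA, confirming saturation.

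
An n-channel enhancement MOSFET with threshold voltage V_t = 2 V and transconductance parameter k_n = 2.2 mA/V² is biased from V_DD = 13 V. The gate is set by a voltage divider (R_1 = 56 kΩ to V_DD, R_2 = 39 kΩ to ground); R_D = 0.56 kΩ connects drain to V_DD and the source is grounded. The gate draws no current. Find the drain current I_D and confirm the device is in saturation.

I_D ≈ 12 mA

V_G = V_DD·R_2/(R_1+R_2) = 13×39/95 = 5.34 V. With the source grounded, V_GS = V_G = 5.34 V.
Assume saturation: I_D = (k_n/2)(V_GS − V_t)² = (2.2/2)×(5.34 − 2)² = 1.1×3.34² = 12.2 mA.
V_DS = V_DD − I_D·R_D = 13 − 12.2×0.56 = 6.14 V.
Saturation requires V_DS ≥ V_GS − V_t = 3.34 V; 6.14 ≥ 3.34 ✓.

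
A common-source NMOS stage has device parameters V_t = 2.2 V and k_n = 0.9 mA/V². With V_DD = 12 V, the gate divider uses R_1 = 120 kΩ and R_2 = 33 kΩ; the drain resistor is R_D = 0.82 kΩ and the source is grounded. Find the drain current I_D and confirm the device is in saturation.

V_G = V_DD·R_2/(R_1+R_2) = 12×33/153 = 2.59 V. With the source grounded, V_GS = V_G = 2.59 V.
Assume saturation: I_D = (k_n/2)(V_GS − V_t)² = (0.9/2)×(2.59 − 2.2)² = 0.45×0.388² = 0.0678 mA.
V_DS = V_DD − I_D·R_D = 12 − 0.0678×0.82 = 11.9 V.
Saturation requires V_DS ≥ V_GS − V_t = 0.388 V; 11.9 ≥ 0.388 ✓.

I_D ≈ 0.068 mA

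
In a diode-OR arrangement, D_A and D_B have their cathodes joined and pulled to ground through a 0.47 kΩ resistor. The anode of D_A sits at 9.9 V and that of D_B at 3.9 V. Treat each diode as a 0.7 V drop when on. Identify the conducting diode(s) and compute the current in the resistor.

Only D_A conducts; I_R ≈ 20 mA

Assume both conduct. Then node N would need to be at both 9.9−0.7 = 9.2 V and 3.9−0.7 = 3.2 V, which is impossible.
Assume only D_A conducts: V_N = 9.9 − 0.7 = 9.2 V, so I_R = 9.2/0.47 = 19.6 mA.
Check D_B: its anode-to-cathode voltage is 3.9 − 9.2 = -5.3 V < 0.7 V, so it is off. The assumption is consistent.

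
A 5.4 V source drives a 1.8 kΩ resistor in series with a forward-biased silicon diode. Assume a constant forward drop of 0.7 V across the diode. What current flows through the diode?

I ≈ 2.6 mA

KVL around the loop: 5.4 = V_D + I·R = 0.7 + I × 1.8 kΩ.
So I = (5.4 − 0.7) / 1.8 kΩ = 4.7 / 1.8 = 2.61 mA.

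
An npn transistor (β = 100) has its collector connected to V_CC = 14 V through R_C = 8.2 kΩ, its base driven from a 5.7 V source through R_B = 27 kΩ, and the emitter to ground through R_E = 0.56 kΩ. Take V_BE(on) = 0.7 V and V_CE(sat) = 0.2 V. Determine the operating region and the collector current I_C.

Assume active: I_B = (5.7 − 0.7)/(27 + 101×0.56) = 0.0598 mA, I_C = β·I_B = 5.98 mA.
Then V_CE = 14 − 5.98×8.2 − 6.04×0.56 = -38.5 V < 0.2 V — the active assumption fails.
Re-solve with V_CE = 0.2 V. KCL at the emitter: V_E/R_E = (V_BB−0.7−V_E)/R_B + (V_CC−0.2−V_E)/R_C, giving V_E = 0.961 V.
I_C = (V_CC − 0.2 − V_E)/R_C = (13.8 − 0.961)/8.2 = 1.57 mA.
Check: I_B = (5 − 0.961)/27 = 0.15 mA, and β·I_B = 15 mA > I_C, confirming saturation.

saturation; I_C ≈ 1.6 mA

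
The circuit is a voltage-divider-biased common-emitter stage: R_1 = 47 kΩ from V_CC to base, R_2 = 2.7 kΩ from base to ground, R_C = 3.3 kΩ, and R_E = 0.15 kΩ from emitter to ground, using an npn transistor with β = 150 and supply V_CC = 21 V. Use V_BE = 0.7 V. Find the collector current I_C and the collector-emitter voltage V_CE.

I_C ≈ 2.6 mA, V_CE ≈ 12 V

Thevenize the base divider: V_Th = V_CC·R_2/(R_1+R_2) = 21×2.7/49.7 = 1.14 V, R_Th = R_1‖R_2 = 2.55 kΩ.
Base-emitter loop: V_Th = I_B·R_Th + V_BE + (β+1)I_B·R_E, so I_B = (1.14 − 0.7) / (2.55 + 151×0.15) = 0.0175 mA.
I_C = β·I_B = 150×0.0175 = 2.62 mA, and I_E = (β+1)I_B = 2.64 mA.
V_CE = V_CC − I_C·R_C − I_E·R_E = 21 − 2.62×3.3 − 2.64×0.15 = 11.9 V.
V_CE = 11.9 V > 0.2 V confirms active-region operation.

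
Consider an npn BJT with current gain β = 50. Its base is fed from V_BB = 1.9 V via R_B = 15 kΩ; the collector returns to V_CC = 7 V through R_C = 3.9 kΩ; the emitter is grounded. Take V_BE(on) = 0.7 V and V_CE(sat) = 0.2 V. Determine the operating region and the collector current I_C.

saturation; I_C ≈ 1.7 mA

Assume active: I_B = (1.9 − 0.7)/15 = 0.08 mA, giving I_C = β·I_B = 4 mA.
But then V_CE = 7 − 4×3.9 = -8.6 V < V_CE(sat) = 0.2 V — impossible in the active region.
So the transistor is saturated. With V_CE = 0.2 V, I_C = (V_CC − 0.2)/R_C = 6.8/3.9 = 1.74 mA.
Check: β·I_B = 4 mA > I_C = 1.74 mA, confirming saturation.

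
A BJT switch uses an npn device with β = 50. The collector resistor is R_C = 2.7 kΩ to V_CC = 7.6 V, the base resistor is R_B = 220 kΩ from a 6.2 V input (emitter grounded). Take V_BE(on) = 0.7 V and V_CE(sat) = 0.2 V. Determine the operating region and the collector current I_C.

Assume active. Base-emitter loop: I_B = (V_BB − V_BE)/R_B = (6.2 − 0.7)/220 = 0.025 mA.
I_C = β·I_B = 50×0.025 = 1.25 mA.
V_CE = V_CC − I_C·R_C = 7.6 − 1.25×2.7 = 4.22 V > V_CE(sat), so the active-region assumption holds.

active; I_C ≈ 1.2 mA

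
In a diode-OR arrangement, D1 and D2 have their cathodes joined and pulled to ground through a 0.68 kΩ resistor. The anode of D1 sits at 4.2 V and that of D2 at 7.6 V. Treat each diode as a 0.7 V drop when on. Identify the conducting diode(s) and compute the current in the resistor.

Only D2 conducts; I_R ≈ 10 mA

Assume both conduct. Then node N would need to be at both 4.2−0.7 = 3.5 V and 7.6−0.7 = 6.9 V, which is impossible.
Assume only D2 conducts: V_N = 7.6 − 0.7 = 6.9 V, so I_R = 6.9/0.68 = 10.1 mA.
Check D1: its anode-to-cathode voltage is 4.2 − 6.9 = -2.7 V < 0.7 V, so it is off. The assumption is consistent.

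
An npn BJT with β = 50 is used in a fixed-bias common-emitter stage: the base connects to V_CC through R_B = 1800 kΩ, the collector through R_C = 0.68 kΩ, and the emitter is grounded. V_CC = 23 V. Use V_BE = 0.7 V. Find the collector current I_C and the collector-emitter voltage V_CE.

I_C ≈ 0.62 mA, V_CE ≈ 23 V

Base loop: V_CC = I_B·R_B + V_BE, so I_B = (23 − 0.7)/1800 kΩ = 0.0124 mA.
In the active region I_C = β·I_B = 50 × 0.0124 = 0.619 mA.
Collector loop: V_CE = V_CC − I_C·R_C = 23 − 0.619×0.68 = 22.6 V.
Since V_CE = 22.6 V > V_CE(sat) ≈ 0.2 V, the transistor is in the active region as assumed.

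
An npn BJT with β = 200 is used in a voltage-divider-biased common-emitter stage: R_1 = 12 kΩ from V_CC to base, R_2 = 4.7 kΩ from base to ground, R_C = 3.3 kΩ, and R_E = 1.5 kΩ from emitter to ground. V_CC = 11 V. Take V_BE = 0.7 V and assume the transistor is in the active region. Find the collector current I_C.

Thevenize the base divider: V_Th = V_CC·R_2/(R_1+R_2) = 11×4.7/16.7 = 3.1 V, R_Th = R_1‖R_2 = 3.38 kΩ.
Base-emitter loop: V_Th = I_B·R_Th + V_BE + (β+1)I_B·R_E, so I_B = (3.1 − 0.7) / (3.38 + 201×1.5) = 0.00786 mA.
I_C = β·I_B = 200×0.00786 = 1.57 mA, and I_E = (β+1)I_B = 1.58 mA.
V_CE = V_CC − I_C·R_C − I_E·R_E = 11 − 1.57×3.3 − 1.58×1.5 = 3.44 V.
V_CE = 3.44 V > 0.2 V confirms active-region operation.

I_C ≈ 1.6 mA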